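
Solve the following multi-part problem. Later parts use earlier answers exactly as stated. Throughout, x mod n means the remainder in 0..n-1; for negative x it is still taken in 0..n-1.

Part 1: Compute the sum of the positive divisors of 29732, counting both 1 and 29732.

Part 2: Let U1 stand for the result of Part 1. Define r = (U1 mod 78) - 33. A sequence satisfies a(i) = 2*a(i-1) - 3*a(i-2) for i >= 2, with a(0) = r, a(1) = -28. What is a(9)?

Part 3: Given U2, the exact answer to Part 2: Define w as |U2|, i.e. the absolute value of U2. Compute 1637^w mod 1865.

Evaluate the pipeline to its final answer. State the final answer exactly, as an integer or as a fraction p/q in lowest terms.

536

Part 1: 29732 = 2^2 * 7433; sigma = (1 + 2 + 4) * (1 + 7433) = 7 * 7434 = 52038; answer 52038
Part 2: U1 = 52038; r = -21; a(2) = 2*(-28) - 3*(-21) = 7; iterating: a(2)=7, a(3)=98, a(4)=175, a(5)=56, a(6)=-413, a(7)=-994, a(8)=-749, a(9)=1484; answer 1484
Part 3: U2 = 1484; w = 1484; squarings mod 1865: 1637^1=1637, 1637^2=1629, 1637^4=1611, 1637^8=1106, 1637^16=1661, 1637^32=586, 1637^64=236, 1637^128=1611, 1637^256=1106, 1637^512=1661, 1637^1024=586; 1637^1484 = 1637^4 * 1637^8 * 1637^64 * 1637^128 * 1637^256 * 1637^1024 = 536 (mod 1865); answer 536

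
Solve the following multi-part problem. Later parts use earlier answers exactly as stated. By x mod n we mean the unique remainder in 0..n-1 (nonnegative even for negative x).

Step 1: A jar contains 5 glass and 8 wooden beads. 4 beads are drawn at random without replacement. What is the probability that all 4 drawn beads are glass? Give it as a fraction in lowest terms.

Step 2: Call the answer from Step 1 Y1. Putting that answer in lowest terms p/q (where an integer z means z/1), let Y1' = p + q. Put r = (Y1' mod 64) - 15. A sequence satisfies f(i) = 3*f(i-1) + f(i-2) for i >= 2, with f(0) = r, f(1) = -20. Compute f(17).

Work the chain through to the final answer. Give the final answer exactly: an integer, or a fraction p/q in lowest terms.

-3617242187

Step 1: total draws C(13,4) = 715; favorable C(5,4) = 5; P = 1/143; answer 1/143
Step 2: Y1 = 1/143; threaded value p + q = 144; r = 1; f(2) = 3*(-20) + 1*(1) = -59; iterating: f(2)=-59, f(3)=-197, f(4)=-650, f(5)=-2147, f(6)=-7091, f(7)=-23420, f(8)=-77351, f(9)=-255473, f(10)=-843770, f(11)=-2786783, f(12)=-9204119, f(13)=-30399140, f(14)=-100401539, f(15)=-331603757, f(16)=-1095212810, f(17)=-3617242187; answer -3617242187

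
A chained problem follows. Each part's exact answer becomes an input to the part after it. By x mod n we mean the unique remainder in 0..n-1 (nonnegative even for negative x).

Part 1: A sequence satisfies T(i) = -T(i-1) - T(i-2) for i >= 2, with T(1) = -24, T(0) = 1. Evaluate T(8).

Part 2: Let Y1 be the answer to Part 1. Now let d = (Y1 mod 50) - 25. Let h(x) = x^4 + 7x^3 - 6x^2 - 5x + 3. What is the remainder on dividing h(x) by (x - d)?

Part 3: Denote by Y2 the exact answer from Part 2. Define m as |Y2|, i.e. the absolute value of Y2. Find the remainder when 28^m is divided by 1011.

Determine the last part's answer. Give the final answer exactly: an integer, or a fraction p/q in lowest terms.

Part 1: T(2) = -1*(-24) - 1*(1) = 23; iterating: T(2)=23, T(3)=1, T(4)=-24, T(5)=23, T(6)=1, T(7)=-24, T(8)=23; answer 23
Part 2: Y1 = 23; d = -2; remainder = value at the root: 1*(-2)^4 + 7*(-2)^3 - 6*(-2)^2 - 5*(-2)^1 + 3 = (16) + (-56) + (-24) + (10) + (3) = -51; answer -51
Part 3: Y2 = -51; m = 51; squarings mod 1011: 28^1=28, 28^2=784, 28^4=979, 28^8=13, 28^16=169, 28^32=253; 28^51 = 28^1 * 28^2 * 28^16 * 28^32 = 385 (mod 1011); answer 385

385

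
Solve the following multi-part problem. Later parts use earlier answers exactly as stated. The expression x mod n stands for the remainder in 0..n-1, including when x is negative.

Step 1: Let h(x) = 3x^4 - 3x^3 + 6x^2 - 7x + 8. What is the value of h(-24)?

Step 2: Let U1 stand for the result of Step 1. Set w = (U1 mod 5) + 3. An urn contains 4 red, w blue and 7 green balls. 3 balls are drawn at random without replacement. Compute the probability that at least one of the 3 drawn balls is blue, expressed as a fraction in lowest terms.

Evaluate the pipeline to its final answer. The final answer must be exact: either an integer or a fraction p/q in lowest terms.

Step 1: 3*(-24)^4 - 3*(-24)^3 + 6*(-24)^2 - 7*(-24)^1 + 8 = (995328) + (41472) + (3456) + (168) + (8) = 1040432; answer 1040432
Step 2: U1 = 1040432; w = 5; total draws C(16,3) = 560; complement C(11,3) = 165; favorable 560 - 165 = 395; P = 79/112; answer 79/112

79/112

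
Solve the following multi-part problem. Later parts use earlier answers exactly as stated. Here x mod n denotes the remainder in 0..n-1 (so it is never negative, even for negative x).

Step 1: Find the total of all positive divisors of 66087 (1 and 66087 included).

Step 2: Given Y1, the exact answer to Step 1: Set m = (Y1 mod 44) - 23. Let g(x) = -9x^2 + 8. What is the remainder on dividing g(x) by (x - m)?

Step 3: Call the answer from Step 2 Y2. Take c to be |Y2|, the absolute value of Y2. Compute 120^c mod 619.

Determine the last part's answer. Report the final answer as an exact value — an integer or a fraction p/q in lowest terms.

Step 1: 66087 = 3^2 * 7 * 1049; sigma = (1 + 3 + 9) * (1 + 7) * (1 + 1049) = 13 * 8 * 1050 = 109200; answer 109200
Step 2: Y1 = 109200; m = 13; remainder = value at the root: -9*(13)^2 + 8 = (-1521) + (8) = -1513; answer -1513
Step 3: Y2 = -1513; c = 1513; squarings mod 619: 120^1=120, 120^2=163, 120^4=571, 120^8=447, 120^16=491, 120^32=290, 120^64=535, 120^128=247, 120^256=347, 120^512=323, 120^1024=337; 120^1513 = 120^1 * 120^8 * 120^32 * 120^64 * 120^128 * 120^256 * 120^1024 = 365 (mod 619); answer 365

365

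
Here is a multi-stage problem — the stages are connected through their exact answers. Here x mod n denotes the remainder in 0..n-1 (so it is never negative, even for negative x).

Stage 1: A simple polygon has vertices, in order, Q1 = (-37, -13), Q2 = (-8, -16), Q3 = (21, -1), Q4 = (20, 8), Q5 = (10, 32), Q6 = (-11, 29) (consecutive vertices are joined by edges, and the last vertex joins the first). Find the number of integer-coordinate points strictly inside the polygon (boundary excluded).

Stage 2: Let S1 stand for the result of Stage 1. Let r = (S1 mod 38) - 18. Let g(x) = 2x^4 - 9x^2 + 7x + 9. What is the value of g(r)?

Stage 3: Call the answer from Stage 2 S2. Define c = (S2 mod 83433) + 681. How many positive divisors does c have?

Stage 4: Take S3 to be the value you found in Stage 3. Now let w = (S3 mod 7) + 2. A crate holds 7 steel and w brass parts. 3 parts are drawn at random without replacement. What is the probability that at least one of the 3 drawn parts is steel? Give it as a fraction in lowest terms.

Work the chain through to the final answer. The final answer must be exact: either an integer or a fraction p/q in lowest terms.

Stage 1: cross terms: (-37*-16 - -8*-13)=488, (-8*-1 - 21*-16)=344, (21*8 - 20*-1)=188, (20*32 - 10*8)=560, (10*29 - -11*32)=642, (-11*-13 - -37*29)=1216; twice the area = |3438| = 3438; area = 1719; boundary points = 1 + 1 + 1 + 2 + 3 + 2 = 10; strictly interior points = area - boundary/2 + 1 = 1715; answer 1715
Stage 2: S1 = 1715; r = -13; 2*(-13)^4 - 9*(-13)^2 + 7*(-13)^1 + 9 = (57122) + (-1521) + (-91) + (9) = 55519; answer 55519
Stage 3: S2 = 55519; c = 56200; 56200 = 2^3 * 5^2 * 281; number of divisors = (3+1) * (2+1) * (1+1) = 24; answer 24
Stage 4: S3 = 24; w = 5; total draws C(12,3) = 220; complement C(5,3) = 10; favorable 220 - 10 = 210; P = 21/22; answer 21/22

21/22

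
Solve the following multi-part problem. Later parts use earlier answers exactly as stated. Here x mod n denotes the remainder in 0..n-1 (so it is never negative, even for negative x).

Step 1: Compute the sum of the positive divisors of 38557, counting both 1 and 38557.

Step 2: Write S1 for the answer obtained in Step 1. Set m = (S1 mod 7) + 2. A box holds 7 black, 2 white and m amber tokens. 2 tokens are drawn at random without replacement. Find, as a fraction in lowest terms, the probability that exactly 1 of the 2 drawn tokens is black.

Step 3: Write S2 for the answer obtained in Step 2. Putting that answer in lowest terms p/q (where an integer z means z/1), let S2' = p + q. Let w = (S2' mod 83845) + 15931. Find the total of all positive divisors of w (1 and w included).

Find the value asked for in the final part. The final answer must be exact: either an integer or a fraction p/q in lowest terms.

22960

Step 1: 38557 is prime, so its only divisors are 1 and 38557; sigma = 1 + 38557 = 38558; answer 38558
Step 2: S1 = 38558; m = 4; total draws C(13,2) = 78; favorable C(7,1)*C(6,1) = 42; P = 7/13; answer 7/13
Step 3: S2 = 7/13; threaded value p + q = 20; w = 15951; 15951 = 3 * 13 * 409; sigma = (1 + 3) * (1 + 13) * (1 + 409) = 4 * 14 * 410 = 22960; answer 22960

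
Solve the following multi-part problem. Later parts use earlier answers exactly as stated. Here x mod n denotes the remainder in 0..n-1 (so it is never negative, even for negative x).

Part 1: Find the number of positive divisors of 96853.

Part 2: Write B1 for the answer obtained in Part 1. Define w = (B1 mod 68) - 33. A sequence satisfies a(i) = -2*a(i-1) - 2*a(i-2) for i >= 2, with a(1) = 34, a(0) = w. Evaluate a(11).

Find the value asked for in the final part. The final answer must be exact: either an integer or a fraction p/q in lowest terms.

-768

Part 1: 96853 = 23 * 4211; number of divisors = (1+1) * (1+1) = 4; answer 4
Part 2: B1 = 4; w = -29; a(2) = -2*(34) - 2*(-29) = -10; iterating: a(2)=-10, a(3)=-48, a(4)=116, a(5)=-136, a(6)=40, a(7)=192, a(8)=-464, a(9)=544, a(10)=-160, a(11)=-768; answer -768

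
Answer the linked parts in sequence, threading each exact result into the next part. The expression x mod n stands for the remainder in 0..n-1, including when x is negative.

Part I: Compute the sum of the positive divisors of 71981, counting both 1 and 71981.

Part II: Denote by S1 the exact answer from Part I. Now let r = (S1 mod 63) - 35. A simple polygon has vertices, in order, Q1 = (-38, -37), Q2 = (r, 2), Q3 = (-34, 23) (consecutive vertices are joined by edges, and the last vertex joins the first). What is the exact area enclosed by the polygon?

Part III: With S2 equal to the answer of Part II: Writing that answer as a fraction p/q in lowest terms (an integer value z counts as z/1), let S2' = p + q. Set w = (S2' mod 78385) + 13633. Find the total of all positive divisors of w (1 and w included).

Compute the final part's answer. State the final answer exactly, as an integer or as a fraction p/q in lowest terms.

20472

Part I: 71981 = 7^2 * 13 * 113; sigma = (1 + 7 + 49) * (1 + 13) * (1 + 113) = 57 * 14 * 114 = 90972; answer 90972
Part II: S1 = 90972; r = -35; cross terms: (-38*2 - -35*-37)=-1371, (-35*23 - -34*2)=-737, (-34*-37 - -38*23)=2132; twice the area = |24| = 24; area = 12; answer 12
Part III: S2 = 12; threaded value p + q = 13; w = 13646; 13646 = 2 * 6823; sigma = (1 + 2) * (1 + 6823) = 3 * 6824 = 20472; answer 20472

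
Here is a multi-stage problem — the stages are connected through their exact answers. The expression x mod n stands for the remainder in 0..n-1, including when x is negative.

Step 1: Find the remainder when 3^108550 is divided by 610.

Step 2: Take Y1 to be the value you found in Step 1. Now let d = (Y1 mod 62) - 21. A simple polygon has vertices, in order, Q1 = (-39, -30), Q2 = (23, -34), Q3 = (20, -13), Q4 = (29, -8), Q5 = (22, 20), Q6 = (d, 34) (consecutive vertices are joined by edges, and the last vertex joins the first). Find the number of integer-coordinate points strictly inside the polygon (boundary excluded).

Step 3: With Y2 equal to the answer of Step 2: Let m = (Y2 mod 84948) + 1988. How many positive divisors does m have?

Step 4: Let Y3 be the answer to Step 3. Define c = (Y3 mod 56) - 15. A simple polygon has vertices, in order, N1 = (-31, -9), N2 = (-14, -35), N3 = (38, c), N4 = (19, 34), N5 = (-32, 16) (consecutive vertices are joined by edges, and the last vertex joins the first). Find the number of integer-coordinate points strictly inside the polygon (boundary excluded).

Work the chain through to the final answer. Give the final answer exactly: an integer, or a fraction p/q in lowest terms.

3090

Step 1: squarings mod 610: 3^1=3, 3^2=9, 3^4=81, 3^8=461, 3^16=241, 3^32=131, 3^64=81, 3^128=461, 3^256=241, 3^512=131, 3^1024=81, 3^2048=461, 3^4096=241, 3^8192=131, 3^16384=81, 3^32768=461, 3^65536=241; 3^108550 = 3^2 * 3^4 * 3^2048 * 3^8192 * 3^32768 * 3^65536 = 489 (mod 610); answer 489
Step 2: Y1 = 489; d = 34; cross terms: (-39*-34 - 23*-30)=2016, (23*-13 - 20*-34)=381, (20*-8 - 29*-13)=217, (29*20 - 22*-8)=756, (22*34 - 34*20)=68, (34*-30 - -39*34)=306; twice the area = |3744| = 3744; area = 1872; boundary points = 2 + 3 + 1 + 7 + 2 + 1 = 16; strictly interior points = area - boundary/2 + 1 = 1865; answer 1865
Step 3: Y2 = 1865; m = 3853; 3853 is prime, so its only divisors are 1 and 3853; count = 2; answer 2
Step 4: Y3 = 2; c = -13; cross terms: (-31*-35 - -14*-9)=959, (-14*-13 - 38*-35)=1512, (38*34 - 19*-13)=1539, (19*16 - -32*34)=1392, (-32*-9 - -31*16)=784; twice the area = |6186| = 6186; area = 3093; boundary points = 1 + 2 + 1 + 3 + 1 = 8; strictly interior points = area - boundary/2 + 1 = 3090; answer 3090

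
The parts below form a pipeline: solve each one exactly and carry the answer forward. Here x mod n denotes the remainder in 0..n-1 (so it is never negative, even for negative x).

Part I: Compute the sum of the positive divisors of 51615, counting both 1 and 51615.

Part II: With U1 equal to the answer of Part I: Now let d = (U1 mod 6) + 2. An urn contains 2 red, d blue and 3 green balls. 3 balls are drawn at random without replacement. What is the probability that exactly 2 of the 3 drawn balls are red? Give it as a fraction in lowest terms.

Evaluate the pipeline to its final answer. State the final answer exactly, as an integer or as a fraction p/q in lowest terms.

Part I: 51615 = 3^2 * 5 * 31 * 37; sigma = (1 + 3 + 9) * (1 + 5) * (1 + 31) * (1 + 37) = 13 * 6 * 32 * 38 = 94848; answer 94848
Part II: U1 = 94848; d = 2; total draws C(7,3) = 35; favorable C(2,2)*C(5,1) = 5; P = 1/7; answer 1/7

1/7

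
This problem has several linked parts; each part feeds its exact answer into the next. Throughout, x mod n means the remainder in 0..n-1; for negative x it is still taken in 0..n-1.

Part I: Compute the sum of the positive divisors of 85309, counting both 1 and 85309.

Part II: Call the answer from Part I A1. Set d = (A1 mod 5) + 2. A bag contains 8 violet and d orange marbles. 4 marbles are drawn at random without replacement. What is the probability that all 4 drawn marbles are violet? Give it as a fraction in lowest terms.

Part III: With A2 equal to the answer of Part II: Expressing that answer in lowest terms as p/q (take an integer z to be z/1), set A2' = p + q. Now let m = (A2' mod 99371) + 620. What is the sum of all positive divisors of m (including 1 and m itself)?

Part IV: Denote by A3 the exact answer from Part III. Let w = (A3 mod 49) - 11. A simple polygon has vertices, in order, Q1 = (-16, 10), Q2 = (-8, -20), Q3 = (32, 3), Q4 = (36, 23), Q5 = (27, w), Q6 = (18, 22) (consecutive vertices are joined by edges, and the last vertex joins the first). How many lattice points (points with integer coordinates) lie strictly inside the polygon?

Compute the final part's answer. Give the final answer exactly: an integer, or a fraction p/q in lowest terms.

1321

Part I: 85309 = 7^2 * 1741; sigma = (1 + 7 + 49) * (1 + 1741) = 57 * 1742 = 99294; answer 99294
Part II: A1 = 99294; d = 6; total draws C(14,4) = 1001; favorable C(8,4) = 70; P = 10/143; answer 10/143
Part III: A2 = 10/143; threaded value p + q = 153; m = 773; 773 is prime, so its only divisors are 1 and 773; sigma = 1 + 773 = 774; answer 774
Part IV: A3 = 774; w = 28; cross terms: (-16*-20 - -8*10)=400, (-8*3 - 32*-20)=616, (32*23 - 36*3)=628, (36*28 - 27*23)=387, (27*22 - 18*28)=90, (18*10 - -16*22)=532; twice the area = |2653| = 2653; area = 2653/2; boundary points = 2 + 1 + 4 + 1 + 3 + 2 = 13; strictly interior points = area - boundary/2 + 1 = 1321; answer 1321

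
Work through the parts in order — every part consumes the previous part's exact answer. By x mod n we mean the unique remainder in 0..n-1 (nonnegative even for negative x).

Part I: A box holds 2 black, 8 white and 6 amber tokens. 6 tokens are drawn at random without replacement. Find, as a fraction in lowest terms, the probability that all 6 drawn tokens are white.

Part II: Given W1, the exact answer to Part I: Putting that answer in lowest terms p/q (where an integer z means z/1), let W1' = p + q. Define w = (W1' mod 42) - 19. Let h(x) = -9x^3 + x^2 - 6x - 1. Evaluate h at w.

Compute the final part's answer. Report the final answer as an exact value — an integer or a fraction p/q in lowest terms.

-36705

Part I: total draws C(16,6) = 8008; favorable C(8,6) = 28; P = 1/286; answer 1/286
Part II: W1 = 1/286; threaded value p + q = 287; w = 16; -9*(16)^3 + 1*(16)^2 - 6*(16)^1 - 1 = (-36864) + (256) + (-96) + (-1) = -36705; answer -36705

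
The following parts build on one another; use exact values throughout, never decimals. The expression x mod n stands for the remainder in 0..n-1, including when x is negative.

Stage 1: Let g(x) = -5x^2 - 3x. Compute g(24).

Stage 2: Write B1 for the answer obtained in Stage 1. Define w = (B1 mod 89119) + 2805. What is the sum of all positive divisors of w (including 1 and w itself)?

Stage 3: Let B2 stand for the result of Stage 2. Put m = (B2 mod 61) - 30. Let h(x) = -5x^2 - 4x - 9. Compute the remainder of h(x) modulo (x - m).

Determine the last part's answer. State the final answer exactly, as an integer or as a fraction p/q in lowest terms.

Stage 1: -5*(24)^2 - 3*(24)^1 = (-2880) + (-72) = -2952; answer -2952
Stage 2: B1 = -2952; w = 88972; 88972 = 2^2 * 13 * 29 * 59; sigma = (1 + 2 + 4) * (1 + 13) * (1 + 29) * (1 + 59) = 7 * 14 * 30 * 60 = 176400; answer 176400
Stage 3: B2 = 176400; m = 19; remainder = value at the root: -5*(19)^2 - 4*(19)^1 - 9 = (-1805) + (-76) + (-9) = -1890; answer -1890

-1890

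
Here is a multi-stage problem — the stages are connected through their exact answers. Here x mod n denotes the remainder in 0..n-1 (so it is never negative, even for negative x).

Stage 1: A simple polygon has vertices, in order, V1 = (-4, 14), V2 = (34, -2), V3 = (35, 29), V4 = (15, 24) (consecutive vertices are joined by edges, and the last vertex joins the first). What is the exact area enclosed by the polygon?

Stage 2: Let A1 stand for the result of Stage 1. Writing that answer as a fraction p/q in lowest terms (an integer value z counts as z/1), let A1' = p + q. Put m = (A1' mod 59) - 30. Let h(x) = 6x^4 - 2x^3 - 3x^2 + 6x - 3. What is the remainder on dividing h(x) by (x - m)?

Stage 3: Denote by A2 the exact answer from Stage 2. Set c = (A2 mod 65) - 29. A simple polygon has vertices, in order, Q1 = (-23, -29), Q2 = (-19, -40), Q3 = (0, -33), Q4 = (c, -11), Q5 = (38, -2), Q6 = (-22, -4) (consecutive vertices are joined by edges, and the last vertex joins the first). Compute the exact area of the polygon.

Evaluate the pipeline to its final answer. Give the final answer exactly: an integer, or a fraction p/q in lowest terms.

Stage 1: cross terms: (-4*-2 - 34*14)=-468, (34*29 - 35*-2)=1056, (35*24 - 15*29)=405, (15*14 - -4*24)=306; twice the area = |1299| = 1299; area = 1299/2; answer 1299/2
Stage 2: A1 = 1299/2; threaded value p + q = 1301; m = -27; remainder = value at the root: 6*(-27)^4 - 2*(-27)^3 - 3*(-27)^2 + 6*(-27)^1 - 3 = (3188646) + (39366) + (-2187) + (-162) + (-3) = 3225660; answer 3225660
Stage 3: A2 = 3225660; c = 6; cross terms: (-23*-40 - -19*-29)=369, (-19*-33 - 0*-40)=627, (0*-11 - 6*-33)=198, (6*-2 - 38*-11)=406, (38*-4 - -22*-2)=-196, (-22*-29 - -23*-4)=546; twice the area = |1950| = 1950; area = 975; answer 975

975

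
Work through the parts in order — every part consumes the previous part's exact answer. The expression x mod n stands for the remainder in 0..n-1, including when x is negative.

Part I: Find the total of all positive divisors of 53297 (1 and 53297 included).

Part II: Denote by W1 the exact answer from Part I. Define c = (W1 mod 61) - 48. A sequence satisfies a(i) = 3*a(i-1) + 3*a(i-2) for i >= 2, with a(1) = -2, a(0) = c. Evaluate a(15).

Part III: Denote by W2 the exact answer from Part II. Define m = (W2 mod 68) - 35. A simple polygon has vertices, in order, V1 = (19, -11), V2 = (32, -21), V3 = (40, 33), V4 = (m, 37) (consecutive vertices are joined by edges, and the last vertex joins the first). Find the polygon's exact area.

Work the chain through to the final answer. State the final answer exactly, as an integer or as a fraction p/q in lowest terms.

961

Part I: 53297 = 223 * 239; sigma = (1 + 223) * (1 + 239) = 224 * 240 = 53760; answer 53760
Part II: W1 = 53760; c = -29; a(2) = 3*(-2) + 3*(-29) = -93; iterating: a(2)=-93, a(3)=-285, a(4)=-1134, a(5)=-4257, a(6)=-16173, a(7)=-61290, a(8)=-232389, a(9)=-881037, a(10)=-3340278, a(11)=-12663945, a(12)=-48012669, a(13)=-182029842, a(14)=-690127533, a(15)=-2616472125; answer -2616472125
Part III: W2 = -2616472125; m = 16; cross terms: (19*-21 - 32*-11)=-47, (32*33 - 40*-21)=1896, (40*37 - 16*33)=952, (16*-11 - 19*37)=-879; twice the area = |1922| = 1922; area = 961; answer 961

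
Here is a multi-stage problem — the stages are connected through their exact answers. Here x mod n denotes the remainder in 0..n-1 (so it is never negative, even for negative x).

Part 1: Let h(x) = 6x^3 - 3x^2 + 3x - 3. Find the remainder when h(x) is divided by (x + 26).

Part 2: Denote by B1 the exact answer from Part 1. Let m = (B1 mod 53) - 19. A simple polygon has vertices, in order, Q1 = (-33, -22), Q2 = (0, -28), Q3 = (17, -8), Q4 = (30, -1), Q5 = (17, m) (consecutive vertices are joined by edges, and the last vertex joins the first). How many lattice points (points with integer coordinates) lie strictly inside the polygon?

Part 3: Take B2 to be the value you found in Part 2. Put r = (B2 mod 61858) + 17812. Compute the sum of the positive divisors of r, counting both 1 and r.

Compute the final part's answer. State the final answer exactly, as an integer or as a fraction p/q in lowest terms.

Part 1: remainder = value at the root: 6*(-26)^3 - 3*(-26)^2 + 3*(-26)^1 - 3 = (-105456) + (-2028) + (-78) + (-3) = -107565; answer -107565
Part 2: B1 = -107565; m = 6; cross terms: (-33*-28 - 0*-22)=924, (0*-8 - 17*-28)=476, (17*-1 - 30*-8)=223, (30*6 - 17*-1)=197, (17*-22 - -33*6)=-176; twice the area = |1644| = 1644; area = 822; boundary points = 3 + 1 + 1 + 1 + 2 = 8; strictly interior points = area - boundary/2 + 1 = 819; answer 819
Part 3: B2 = 819; r = 18631; 18631 = 31 * 601; sigma = (1 + 31) * (1 + 601) = 32 * 602 = 19264; answer 19264

19264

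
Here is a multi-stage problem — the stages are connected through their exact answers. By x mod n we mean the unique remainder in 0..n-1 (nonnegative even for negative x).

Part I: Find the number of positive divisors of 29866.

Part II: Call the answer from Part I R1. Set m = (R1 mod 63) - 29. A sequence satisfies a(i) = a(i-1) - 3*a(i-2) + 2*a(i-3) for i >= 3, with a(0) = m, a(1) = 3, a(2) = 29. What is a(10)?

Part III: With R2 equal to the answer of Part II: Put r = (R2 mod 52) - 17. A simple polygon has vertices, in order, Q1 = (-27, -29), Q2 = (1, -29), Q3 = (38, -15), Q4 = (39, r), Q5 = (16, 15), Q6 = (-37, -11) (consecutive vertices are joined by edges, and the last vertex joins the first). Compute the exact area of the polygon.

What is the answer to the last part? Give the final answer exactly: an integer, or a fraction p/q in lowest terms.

2156

Part I: 29866 = 2 * 109 * 137; number of divisors = (1+1) * (1+1) * (1+1) = 8; answer 8
Part II: R1 = 8; m = -21; a(3) = 1*(29) - 3*(3) + 2*(-21) = -22; iterating: a(3)=-22, a(4)=-103, a(5)=21, a(6)=286, a(7)=17, a(8)=-799, a(9)=-278, a(10)=2153; answer 2153
Part III: R2 = 2153; r = 4; cross terms: (-27*-29 - 1*-29)=812, (1*-15 - 38*-29)=1087, (38*4 - 39*-15)=737, (39*15 - 16*4)=521, (16*-11 - -37*15)=379, (-37*-29 - -27*-11)=776; twice the area = |4312| = 4312; area = 2156; answer 2156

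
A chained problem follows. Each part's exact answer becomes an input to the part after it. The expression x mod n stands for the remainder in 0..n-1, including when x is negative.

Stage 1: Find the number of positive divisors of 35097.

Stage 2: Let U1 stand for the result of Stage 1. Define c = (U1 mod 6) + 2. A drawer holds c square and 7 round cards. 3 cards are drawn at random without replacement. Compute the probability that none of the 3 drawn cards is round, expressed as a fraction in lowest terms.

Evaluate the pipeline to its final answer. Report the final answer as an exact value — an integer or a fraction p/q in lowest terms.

Stage 1: 35097 = 3 * 11699; number of divisors = (1+1) * (1+1) = 4; answer 4
Stage 2: U1 = 4; c = 6; total draws C(13,3) = 286; favorable C(6,3) = 20; P = 10/143; answer 10/143

10/143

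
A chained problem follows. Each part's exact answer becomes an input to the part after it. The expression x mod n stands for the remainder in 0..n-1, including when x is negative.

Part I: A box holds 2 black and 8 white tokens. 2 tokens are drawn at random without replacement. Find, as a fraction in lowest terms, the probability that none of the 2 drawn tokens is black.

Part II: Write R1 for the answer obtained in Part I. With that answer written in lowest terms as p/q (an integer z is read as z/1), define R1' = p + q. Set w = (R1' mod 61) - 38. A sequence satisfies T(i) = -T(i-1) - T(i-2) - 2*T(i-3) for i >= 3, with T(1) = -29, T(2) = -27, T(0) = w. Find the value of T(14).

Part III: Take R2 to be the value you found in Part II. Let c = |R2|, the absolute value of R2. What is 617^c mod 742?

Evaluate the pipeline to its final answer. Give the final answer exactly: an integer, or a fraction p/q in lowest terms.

Part I: total draws C(10,2) = 45; favorable C(8,2) = 28; P = 28/45; answer 28/45
Part II: R1 = 28/45; threaded value p + q = 73; w = -26; T(3) = -1*(-27) - 1*(-29) - 2*(-26) = 108; iterating: T(3)=108, T(4)=-23, T(5)=-31, T(6)=-162, T(7)=239, T(8)=-15, T(9)=100, T(10)=-563, T(11)=493, T(12)=-130, T(13)=763, T(14)=-1619; answer -1619
Part III: R2 = -1619; c = 1619; squarings mod 742: 617^1=617, 617^2=43, 617^4=365, 617^8=407, 617^16=183, 617^32=99, 617^64=155, 617^128=281, 617^256=309, 617^512=505, 617^1024=519; 617^1619 = 617^1 * 617^2 * 617^16 * 617^64 * 617^512 * 617^1024 = 715 (mod 742); answer 715

715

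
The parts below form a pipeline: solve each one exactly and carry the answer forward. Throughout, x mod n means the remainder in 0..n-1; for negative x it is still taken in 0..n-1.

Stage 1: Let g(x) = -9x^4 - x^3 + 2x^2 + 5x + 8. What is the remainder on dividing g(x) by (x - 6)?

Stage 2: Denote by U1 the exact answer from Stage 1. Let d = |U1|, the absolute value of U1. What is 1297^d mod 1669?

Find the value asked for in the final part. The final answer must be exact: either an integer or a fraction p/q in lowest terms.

Stage 1: remainder = value at the root: -9*(6)^4 - 1*(6)^3 + 2*(6)^2 + 5*(6)^1 + 8 = (-11664) + (-216) + (72) + (30) + (8) = -11770; answer -11770
Stage 2: U1 = -11770; d = 11770; squarings mod 1669: 1297^1=1297, 1297^2=1526, 1297^4=421, 1297^8=327, 1297^16=113, 1297^32=1086, 1297^64=1082, 1297^128=755, 1297^256=896, 1297^512=27, 1297^1024=729, 1297^2048=699, 1297^4096=1253, 1297^8192=1149; 1297^11770 = 1297^2 * 1297^8 * 1297^16 * 1297^32 * 1297^64 * 1297^128 * 1297^256 * 1297^1024 * 1297^2048 * 1297^8192 = 1330 (mod 1669); answer 1330

1330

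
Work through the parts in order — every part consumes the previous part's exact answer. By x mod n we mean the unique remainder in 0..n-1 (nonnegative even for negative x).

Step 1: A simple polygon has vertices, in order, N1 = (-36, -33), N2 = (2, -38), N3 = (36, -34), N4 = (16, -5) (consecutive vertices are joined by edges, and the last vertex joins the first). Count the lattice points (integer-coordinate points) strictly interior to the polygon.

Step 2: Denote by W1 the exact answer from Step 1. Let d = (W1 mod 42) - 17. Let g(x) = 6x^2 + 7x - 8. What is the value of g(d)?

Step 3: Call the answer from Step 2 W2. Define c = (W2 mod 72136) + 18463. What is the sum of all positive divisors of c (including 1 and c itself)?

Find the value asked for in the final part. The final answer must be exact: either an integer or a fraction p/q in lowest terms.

163080

Step 1: cross terms: (-36*-38 - 2*-33)=1434, (2*-34 - 36*-38)=1300, (36*-5 - 16*-34)=364, (16*-33 - -36*-5)=-708; twice the area = |2390| = 2390; area = 1195; boundary points = 1 + 2 + 1 + 4 = 8; strictly interior points = area - boundary/2 + 1 = 1192; answer 1192
Step 2: W1 = 1192; d = -1; 6*(-1)^2 + 7*(-1)^1 - 8 = (6) + (-7) + (-8) = -9; answer -9
Step 3: W2 = -9; c = 90590; 90590 = 2 * 5 * 9059; sigma = (1 + 2) * (1 + 5) * (1 + 9059) = 3 * 6 * 9060 = 163080; answer 163080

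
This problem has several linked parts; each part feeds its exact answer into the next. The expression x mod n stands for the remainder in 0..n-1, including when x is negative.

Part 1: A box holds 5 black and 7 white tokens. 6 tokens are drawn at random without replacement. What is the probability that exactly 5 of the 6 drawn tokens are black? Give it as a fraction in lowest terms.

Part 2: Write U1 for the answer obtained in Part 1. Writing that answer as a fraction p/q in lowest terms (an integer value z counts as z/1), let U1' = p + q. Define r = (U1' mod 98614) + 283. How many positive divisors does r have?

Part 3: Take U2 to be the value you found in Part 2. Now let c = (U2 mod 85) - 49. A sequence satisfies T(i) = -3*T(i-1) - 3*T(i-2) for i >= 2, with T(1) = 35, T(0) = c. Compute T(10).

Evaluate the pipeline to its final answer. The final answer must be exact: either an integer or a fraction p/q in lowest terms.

-9477

Part 1: total draws C(12,6) = 924; favorable C(5,5)*C(7,1) = 7; P = 1/132; answer 1/132
Part 2: U1 = 1/132; threaded value p + q = 133; r = 416; 416 = 2^5 * 13; number of divisors = (5+1) * (1+1) = 12; answer 12
Part 3: U2 = 12; c = -37; T(2) = -3*(35) - 3*(-37) = 6; iterating: T(2)=6, T(3)=-123, T(4)=351, T(5)=-684, T(6)=999, T(7)=-945, T(8)=-162, T(9)=3321, T(10)=-9477; answer -9477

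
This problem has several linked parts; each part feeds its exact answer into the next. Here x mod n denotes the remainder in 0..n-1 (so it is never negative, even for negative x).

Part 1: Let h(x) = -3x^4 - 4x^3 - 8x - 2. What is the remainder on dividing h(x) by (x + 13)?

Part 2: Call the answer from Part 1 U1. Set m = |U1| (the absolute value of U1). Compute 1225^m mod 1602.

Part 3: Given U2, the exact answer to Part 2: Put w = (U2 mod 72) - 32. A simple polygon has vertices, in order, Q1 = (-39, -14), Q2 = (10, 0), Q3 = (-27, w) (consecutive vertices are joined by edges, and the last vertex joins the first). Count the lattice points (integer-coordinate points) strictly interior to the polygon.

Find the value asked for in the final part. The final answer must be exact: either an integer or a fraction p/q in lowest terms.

497

Part 1: remainder = value at the root: -3*(-13)^4 - 4*(-13)^3 - 8*(-13)^1 - 2 = (-85683) + (8788) + (104) + (-2) = -76793; answer -76793
Part 2: U1 = -76793; m = 76793; squarings mod 1602: 1225^1=1225, 1225^2=1153, 1225^4=1351, 1225^8=523, 1225^16=1189, 1225^32=757, 1225^64=1135, 1225^128=217, 1225^256=631, 1225^512=865, 1225^1024=91, 1225^2048=271, 1225^4096=1351, 1225^8192=523, 1225^16384=1189, 1225^32768=757, 1225^65536=1135; 1225^76793 = 1225^1 * 1225^8 * 1225^16 * 1225^32 * 1225^64 * 1225^128 * 1225^256 * 1225^512 * 1225^2048 * 1225^8192 * 1225^65536 = 937 (mod 1602); answer 937
Part 3: U2 = 937; w = -31; cross terms: (-39*0 - 10*-14)=140, (10*-31 - -27*0)=-310, (-27*-14 - -39*-31)=-831; twice the area = |-1001| = 1001; area = 1001/2; boundary points = 7 + 1 + 1 = 9; strictly interior points = area - boundary/2 + 1 = 497; answer 497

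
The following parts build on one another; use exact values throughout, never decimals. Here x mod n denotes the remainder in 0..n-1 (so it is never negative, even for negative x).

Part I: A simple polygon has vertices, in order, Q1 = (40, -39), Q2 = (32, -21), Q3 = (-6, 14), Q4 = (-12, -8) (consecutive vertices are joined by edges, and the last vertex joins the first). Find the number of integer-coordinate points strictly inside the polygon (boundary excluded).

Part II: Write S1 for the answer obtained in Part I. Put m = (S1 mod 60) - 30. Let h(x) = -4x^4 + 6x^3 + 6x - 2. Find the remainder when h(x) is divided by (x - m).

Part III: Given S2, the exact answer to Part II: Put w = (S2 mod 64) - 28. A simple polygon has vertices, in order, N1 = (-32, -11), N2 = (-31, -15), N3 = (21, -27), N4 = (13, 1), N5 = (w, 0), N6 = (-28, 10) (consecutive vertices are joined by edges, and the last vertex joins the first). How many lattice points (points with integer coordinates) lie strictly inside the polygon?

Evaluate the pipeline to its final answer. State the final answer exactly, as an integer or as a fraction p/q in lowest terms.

Part I: cross terms: (40*-21 - 32*-39)=408, (32*14 - -6*-21)=322, (-6*-8 - -12*14)=216, (-12*-39 - 40*-8)=788; twice the area = |1734| = 1734; area = 867; boundary points = 2 + 1 + 2 + 1 = 6; strictly interior points = area - boundary/2 + 1 = 865; answer 865
Part II: S1 = 865; m = -5; remainder = value at the root: -4*(-5)^4 + 6*(-5)^3 + 6*(-5)^1 - 2 = (-2500) + (-750) + (-30) + (-2) = -3282; answer -3282
Part III: S2 = -3282; w = 18; cross terms: (-32*-15 - -31*-11)=139, (-31*-27 - 21*-15)=1152, (21*1 - 13*-27)=372, (13*0 - 18*1)=-18, (18*10 - -28*0)=180, (-28*-11 - -32*10)=628; twice the area = |2453| = 2453; area = 2453/2; boundary points = 1 + 4 + 4 + 1 + 2 + 1 = 13; strictly interior points = area - boundary/2 + 1 = 1221; answer 1221

1221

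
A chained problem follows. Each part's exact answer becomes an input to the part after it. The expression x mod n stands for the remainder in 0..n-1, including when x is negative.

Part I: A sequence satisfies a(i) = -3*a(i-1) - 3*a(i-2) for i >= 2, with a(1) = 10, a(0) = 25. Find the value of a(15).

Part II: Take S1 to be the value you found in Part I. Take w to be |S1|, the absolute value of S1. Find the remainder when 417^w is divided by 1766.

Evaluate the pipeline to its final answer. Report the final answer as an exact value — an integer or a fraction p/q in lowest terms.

1659

Part I: a(2) = -3*(10) - 3*(25) = -105; iterating: a(2)=-105, a(3)=285, a(4)=-540, a(5)=765, a(6)=-675, a(7)=-270, a(8)=2835, a(9)=-7695, a(10)=14580, a(11)=-20655, a(12)=18225, a(13)=7290, a(14)=-76545, a(15)=207765; answer 207765
Part II: S1 = 207765; w = 207765; squarings mod 1766: 417^1=417, 417^2=821, 417^4=1195, 417^8=1097, 417^16=763, 417^32=1155, 417^64=695, 417^128=907, 417^256=1459, 417^512=651, 417^1024=1727, 417^2048=1521, 417^4096=1747, 417^8192=361, 417^16384=1403, 417^32768=1085, 417^65536=1069, 417^131072=159; 417^207765 = 417^1 * 417^4 * 417^16 * 417^128 * 417^256 * 417^512 * 417^2048 * 417^8192 * 417^65536 * 417^131072 = 1659 (mod 1766); answer 1659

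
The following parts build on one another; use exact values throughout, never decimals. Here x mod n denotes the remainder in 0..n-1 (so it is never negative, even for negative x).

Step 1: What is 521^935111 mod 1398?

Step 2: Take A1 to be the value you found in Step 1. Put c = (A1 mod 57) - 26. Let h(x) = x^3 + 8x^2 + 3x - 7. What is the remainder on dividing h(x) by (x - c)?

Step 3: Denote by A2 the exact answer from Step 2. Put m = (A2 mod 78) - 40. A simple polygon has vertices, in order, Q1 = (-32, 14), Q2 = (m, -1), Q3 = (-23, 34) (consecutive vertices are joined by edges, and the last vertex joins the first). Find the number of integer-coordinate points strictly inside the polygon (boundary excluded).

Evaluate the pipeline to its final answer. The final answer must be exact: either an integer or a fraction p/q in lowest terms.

454

Step 1: squarings mod 1398: 521^1=521, 521^2=229, 521^4=715, 521^8=955, 521^16=529, 521^32=241, 521^64=763, 521^128=601, 521^256=517, 521^512=271, 521^1024=745, 521^2048=19, 521^4096=361, 521^8192=307, 521^16384=583, 521^32768=175, 521^65536=1267, 521^131072=385, 521^262144=37, 521^524288=1369; 521^935111 = 521^1 * 521^2 * 521^4 * 521^64 * 521^128 * 521^1024 * 521^16384 * 521^131072 * 521^262144 * 521^524288 = 803 (mod 1398); answer 803
Step 2: A1 = 803; c = -21; remainder = value at the root: 1*(-21)^3 + 8*(-21)^2 + 3*(-21)^1 - 7 = (-9261) + (3528) + (-63) + (-7) = -5803; answer -5803
Step 3: A2 = -5803; m = 7; cross terms: (-32*-1 - 7*14)=-66, (7*34 - -23*-1)=215, (-23*14 - -32*34)=766; twice the area = |915| = 915; area = 915/2; boundary points = 3 + 5 + 1 = 9; strictly interior points = area - boundary/2 + 1 = 454; answer 454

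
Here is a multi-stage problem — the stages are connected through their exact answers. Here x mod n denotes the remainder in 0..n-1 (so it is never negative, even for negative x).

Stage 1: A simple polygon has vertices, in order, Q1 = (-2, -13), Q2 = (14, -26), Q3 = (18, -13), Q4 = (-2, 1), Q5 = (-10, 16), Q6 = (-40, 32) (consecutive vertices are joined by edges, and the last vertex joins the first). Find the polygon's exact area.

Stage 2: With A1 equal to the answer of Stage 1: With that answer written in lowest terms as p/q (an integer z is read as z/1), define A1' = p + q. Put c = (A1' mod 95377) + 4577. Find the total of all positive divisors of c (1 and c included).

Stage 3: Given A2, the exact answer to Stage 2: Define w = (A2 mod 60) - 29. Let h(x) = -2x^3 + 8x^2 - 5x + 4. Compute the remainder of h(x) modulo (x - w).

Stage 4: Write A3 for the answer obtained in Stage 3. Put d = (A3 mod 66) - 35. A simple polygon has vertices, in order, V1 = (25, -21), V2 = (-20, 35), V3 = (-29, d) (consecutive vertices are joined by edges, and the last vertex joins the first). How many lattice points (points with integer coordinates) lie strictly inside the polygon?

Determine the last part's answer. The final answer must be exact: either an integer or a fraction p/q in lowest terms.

1665

Stage 1: cross terms: (-2*-26 - 14*-13)=234, (14*-13 - 18*-26)=286, (18*1 - -2*-13)=-8, (-2*16 - -10*1)=-22, (-10*32 - -40*16)=320, (-40*-13 - -2*32)=584; twice the area = |1394| = 1394; area = 697; answer 697
Stage 2: A1 = 697; threaded value p + q = 698; c = 5275; 5275 = 5^2 * 211; sigma = (1 + 5 + 25) * (1 + 211) = 31 * 212 = 6572; answer 6572
Stage 3: A2 = 6572; w = 3; remainder = value at the root: -2*(3)^3 + 8*(3)^2 - 5*(3)^1 + 4 = (-54) + (72) + (-15) + (4) = 7; answer 7
Stage 4: A3 = 7; d = -28; cross terms: (25*35 - -20*-21)=455, (-20*-28 - -29*35)=1575, (-29*-21 - 25*-28)=1309; twice the area = |3339| = 3339; area = 3339/2; boundary points = 1 + 9 + 1 = 11; strictly interior points = area - boundary/2 + 1 = 1665; answer 1665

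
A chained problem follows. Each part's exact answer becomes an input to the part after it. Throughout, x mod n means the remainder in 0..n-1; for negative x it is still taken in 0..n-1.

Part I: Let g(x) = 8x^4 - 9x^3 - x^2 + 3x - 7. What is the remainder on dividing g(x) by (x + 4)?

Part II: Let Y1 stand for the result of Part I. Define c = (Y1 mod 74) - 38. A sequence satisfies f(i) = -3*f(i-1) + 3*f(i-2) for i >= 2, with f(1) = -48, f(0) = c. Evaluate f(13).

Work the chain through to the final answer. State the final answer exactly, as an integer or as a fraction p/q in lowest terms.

Part I: remainder = value at the root: 8*(-4)^4 - 9*(-4)^3 - 1*(-4)^2 + 3*(-4)^1 - 7 = (2048) + (576) + (-16) + (-12) + (-7) = 2589; answer 2589
Part II: Y1 = 2589; c = 35; f(2) = -3*(-48) + 3*(35) = 249; iterating: f(2)=249, f(3)=-891, f(4)=3420, f(5)=-12933, f(6)=49059, f(7)=-185976, f(8)=705105, f(9)=-2673243, f(10)=10135044, f(11)=-38424861, f(12)=145679715, f(13)=-552313728; answer -552313728

-552313728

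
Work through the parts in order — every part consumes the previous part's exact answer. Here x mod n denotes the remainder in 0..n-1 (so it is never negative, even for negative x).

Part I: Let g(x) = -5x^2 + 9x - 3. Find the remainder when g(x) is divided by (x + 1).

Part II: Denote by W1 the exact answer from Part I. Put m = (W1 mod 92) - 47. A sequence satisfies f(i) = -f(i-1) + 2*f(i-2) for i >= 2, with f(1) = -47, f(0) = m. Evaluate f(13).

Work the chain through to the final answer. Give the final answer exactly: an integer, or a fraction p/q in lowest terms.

Part I: remainder = value at the root: -5*(-1)^2 + 9*(-1)^1 - 3 = (-5) + (-9) + (-3) = -17; answer -17
Part II: W1 = -17; m = 28; f(2) = -1*(-47) + 2*(28) = 103; iterating: f(2)=103, f(3)=-197, f(4)=403, f(5)=-797, f(6)=1603, f(7)=-3197, f(8)=6403, f(9)=-12797, f(10)=25603, f(11)=-51197, f(12)=102403, f(13)=-204797; answer -204797

-204797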